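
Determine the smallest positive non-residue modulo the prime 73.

5

(2/73) = +1, so 2 is a residue.
(3/73) = +1, so 3 is a residue.
(4/73) = +1, so 4 is a residue.
(5/73) = −1, so 5 is the smallest positive non-residue mod 73.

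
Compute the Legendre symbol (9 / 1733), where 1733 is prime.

Reciprocity: 9 ≡ 1 and 1733 ≡ 1 (mod 4), so (9/1733) = +(1733/9).
Reduce top mod 9: now compute (5/9).
Reciprocity: 5 ≡ 1 and 9 ≡ 1 (mod 4), so (5/9) = +(9/5).
Reduce top mod 5: now compute (4/5).
Pull out 2^2: since 5 ≡ 5 (mod 8), (2/5) = -1, so (2/5)^2 = +1.
Reached (1/5) = 1. Collecting the sign flips along the way, the symbol is +1.

1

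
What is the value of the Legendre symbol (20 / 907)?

-1

Euler's criterion: (20/907) ≡ 20^453 (mod 907).
20^2 ≡ 400 (mod 907)
20^4 ≡ 368 (mod 907)
20^8 ≡ 281 (mod 907)
20^16 ≡ 52 (mod 907)
20^32 ≡ 890 (mod 907)
20^64 ≡ 289 (mod 907)
20^128 ≡ 77 (mod 907)
20^256 ≡ 487 (mod 907)
20^453 = 20^(256+128+64+4+1) ≡ 906 (mod 907).
Result is 906 ≡ −1, so (20/907) = −1.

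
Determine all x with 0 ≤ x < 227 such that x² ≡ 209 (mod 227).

45, 182

Since 227 ≡ 3 (mod 4), a square root of 209 is 209^((227+1)/4) = 209^57 mod 227.
Repeated squaring: 209^2≡97, 209^4≡102, 209^8≡189, 209^16≡82, 209^32≡141 (mod 227).
209^57 = 209^(32+16+8+1) ≡ 182 (mod 227).
Check: 182² = 33124 ≡ 209 (mod 227). The two roots are 45 and 182.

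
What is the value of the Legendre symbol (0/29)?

Top reduces to 0: gcd > 1, so the symbol is 0.

0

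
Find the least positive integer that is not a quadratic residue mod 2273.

3

(2/2273) = +1, so 2 is a residue.
(3/2273) = −1, so 3 is the smallest positive non-residue mod 2273.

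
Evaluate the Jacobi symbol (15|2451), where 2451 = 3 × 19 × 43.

Reciprocity: 15 ≡ 3 and 2451 ≡ 3 (mod 4), so (15/2451) = −(2451/15).
Reduce top mod 15: now compute (6/15).
Pull out 2: since 15 ≡ 7 (mod 8), (2/15) = +1.
Reciprocity: 3 ≡ 3 and 15 ≡ 3 (mod 4), so (3/15) = −(15/3).
Reduce top mod 3: now compute (0/3).
Top reduces to 0: gcd > 1, so the symbol is 0.

0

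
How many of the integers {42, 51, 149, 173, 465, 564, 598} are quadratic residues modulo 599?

2

(42/599) = -1 → non-residue.
(51/599) = +1 → QR.
(149/599) = -1 → non-residue.
(173/599) = -1 → non-residue.
(465/599) = -1 → non-residue.
(564/599) = +1 → QR.
(598/599) = -1 → non-residue.
Total quadratic residues among the 7: 2.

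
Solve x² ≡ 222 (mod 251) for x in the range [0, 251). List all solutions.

67, 184

Since 251 ≡ 3 (mod 4), a square root of 222 is 222^((251+1)/4) = 222^63 mod 251.
Repeated squaring: 222^2≡88, 222^4≡214, 222^8≡114, 222^16≡195, 222^32≡124 (mod 251).
222^63 = 222^(32+16+8+4+2+1) ≡ 67 (mod 251).
Check: 67² = 4489 ≡ 222 (mod 251). The two roots are 67 and 184.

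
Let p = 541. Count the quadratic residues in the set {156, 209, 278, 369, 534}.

2

(156/541) = -1 → non-residue.
(209/541) = -1 → non-residue.
(278/541) = -1 → non-residue.
(369/541) = +1 → QR.
(534/541) = +1 → QR.
Total quadratic residues among the 5: 2.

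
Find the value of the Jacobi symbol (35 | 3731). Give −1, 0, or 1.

0

Reciprocity: 35 ≡ 3 and 3731 ≡ 3 (mod 4), so (35/3731) = −(3731/35).
Reduce top mod 35: now compute (21/35).
Reciprocity: 21 ≡ 1 and 35 ≡ 3 (mod 4), so (21/35) = +(35/21).
Reduce top mod 21: now compute (14/21).
Pull out 2: since 21 ≡ 5 (mod 8), (2/21) = -1.
Reciprocity: 7 ≡ 3 and 21 ≡ 1 (mod 4), so (7/21) = +(21/7).
Reduce top mod 7: now compute (0/7).
Top reduces to 0: gcd > 1, so the symbol is 0.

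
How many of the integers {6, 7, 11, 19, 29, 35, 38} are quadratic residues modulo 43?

4

(6/43) = +1 → QR.
(7/43) = -1 → non-residue.
(11/43) = +1 → QR.
(19/43) = -1 → non-residue.
(29/43) = -1 → non-residue.
(35/43) = +1 → QR.
(38/43) = +1 → QR.
Total quadratic residues among the 7: 4.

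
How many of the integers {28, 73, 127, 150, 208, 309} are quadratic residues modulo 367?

4

(28/367) = +1 → QR.
(73/367) = +1 → QR.
(127/367) = -1 → non-residue.
(150/367) = -1 → non-residue.
(208/367) = +1 → QR.
(309/367) = +1 → QR.
Total quadratic residues among the 6: 4.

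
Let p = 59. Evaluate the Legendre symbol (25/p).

1

Reciprocity: 25 ≡ 1 and 59 ≡ 3 (mod 4), so (25/59) = +(59/25).
Reduce top mod 25: now compute (9/25).
Reciprocity: 9 ≡ 1 and 25 ≡ 1 (mod 4), so (9/25) = +(25/9).
Reduce top mod 9: now compute (7/9).
Reciprocity: 7 ≡ 3 and 9 ≡ 1 (mod 4), so (7/9) = +(9/7).
Reduce top mod 7: now compute (2/7).
Pull out 2: since 7 ≡ 7 (mod 8), (2/7) = +1.
Reached (1/7) = 1. Collecting the sign flips along the way, the symbol is +1.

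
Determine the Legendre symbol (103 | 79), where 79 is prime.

Euler's criterion: (103/79) ≡ 24^39 (mod 79).
24^2 ≡ 23 (mod 79)
24^4 ≡ 55 (mod 79)
24^8 ≡ 23 (mod 79)
24^16 ≡ 55 (mod 79)
24^32 ≡ 23 (mod 79)
24^39 = 24^(32+4+2+1) ≡ 78 (mod 79).
Result is 78 ≡ −1, so (103/79) = −1.

-1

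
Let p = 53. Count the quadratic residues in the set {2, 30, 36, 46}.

2

(2/53) = -1 → non-residue.
(30/53) = -1 → non-residue.
(36/53) = +1 → QR.
(46/53) = +1 → QR.
Total quadratic residues among the 4: 2.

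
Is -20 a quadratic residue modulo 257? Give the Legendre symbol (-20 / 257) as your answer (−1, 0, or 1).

-1

Euler's criterion: (-20/257) ≡ 237^128 (mod 257).
237^2 ≡ 143 (mod 257)
237^4 ≡ 146 (mod 257)
237^8 ≡ 242 (mod 257)
237^16 ≡ 225 (mod 257)
237^32 ≡ 253 (mod 257)
237^64 ≡ 16 (mod 257)
237^128 ≡ 256 (mod 257)
237^128 = 237^(128) ≡ 256 (mod 257).
Result is 256 ≡ −1, so (-20/257) = −1.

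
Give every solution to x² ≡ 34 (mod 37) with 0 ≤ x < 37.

16, 21

37 ≡ 1 (mod 4), so we find a root by search.
Trying successive values, 16² = 256 ≡ 34 (mod 37). The other root is 37 − 16 = 21.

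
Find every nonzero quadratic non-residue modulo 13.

2, 5, 6, 7, 8, 11

Square k = 1,…,6 (k and 13−k give the same square):
1²=1, 2²=4, 3²=9, 4²≡3, 5²≡12, 6²≡10 (mod 13).
The residues are {1, 3, 4, 9, 10, 12}; the non-residues are the remaining 6 nonzero classes.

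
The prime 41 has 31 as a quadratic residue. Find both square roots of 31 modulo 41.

41 ≡ 1 (mod 4), so we find a root by search.
Trying successive values, 20² = 400 ≡ 31 (mod 41). The other root is 41 − 20 = 21.

20, 21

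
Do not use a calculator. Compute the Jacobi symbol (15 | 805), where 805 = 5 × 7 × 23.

0

Reciprocity: 15 ≡ 3 and 805 ≡ 1 (mod 4), so (15/805) = +(805/15).
Reduce top mod 15: now compute (10/15).
Pull out 2: since 15 ≡ 7 (mod 8), (2/15) = +1.
Reciprocity: 5 ≡ 1 and 15 ≡ 3 (mod 4), so (5/15) = +(15/5).
Reduce top mod 5: now compute (0/5).
Top reduces to 0: gcd > 1, so the symbol is 0.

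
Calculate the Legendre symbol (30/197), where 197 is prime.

Pull out 2: since 197 ≡ 5 (mod 8), (2/197) = -1.
Reciprocity: 15 ≡ 3 and 197 ≡ 1 (mod 4), so (15/197) = +(197/15).
Reduce top mod 15: now compute (2/15).
Pull out 2: since 15 ≡ 7 (mod 8), (2/15) = +1.
Reached (1/15) = 1. Collecting the sign flips along the way, the symbol is -1.

-1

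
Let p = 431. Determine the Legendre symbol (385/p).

Euler's criterion: (385/431) ≡ 385^215 (mod 431).
385^2 ≡ 392 (mod 431)
385^4 ≡ 228 (mod 431)
385^8 ≡ 264 (mod 431)
385^16 ≡ 305 (mod 431)
385^32 ≡ 360 (mod 431)
385^64 ≡ 300 (mod 431)
385^128 ≡ 352 (mod 431)
385^215 = 385^(128+64+16+4+2+1) ≡ 430 (mod 431).
Result is 430 ≡ −1, so (385/431) = −1.

-1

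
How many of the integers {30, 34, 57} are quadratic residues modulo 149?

(30/149) = +1 → QR.
(34/149) = -1 → non-residue.
(57/149) = -1 → non-residue.
Total quadratic residues among the 3: 1.

1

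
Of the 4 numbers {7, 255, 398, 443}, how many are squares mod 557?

(7/557) = +1 → QR.
(255/557) = +1 → QR.
(398/557) = +1 → QR.
(443/557) = +1 → QR.
Total quadratic residues among the 4: 4.

4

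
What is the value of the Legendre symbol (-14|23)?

1

First reduce: -14 ≡ 9 (mod 23).
Reciprocity: 9 ≡ 1 and 23 ≡ 3 (mod 4), so (9/23) = +(23/9).
Reduce top mod 9: now compute (5/9).
Reciprocity: 5 ≡ 1 and 9 ≡ 1 (mod 4), so (5/9) = +(9/5).
Reduce top mod 5: now compute (4/5).
Pull out 2^2: since 5 ≡ 5 (mod 8), (2/5) = -1, so (2/5)^2 = +1.
Reached (1/5) = 1. Collecting the sign flips along the way, the symbol is +1.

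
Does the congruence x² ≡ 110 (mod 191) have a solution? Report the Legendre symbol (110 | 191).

Euler's criterion: (110/191) ≡ 110^95 (mod 191).
110^2 ≡ 67 (mod 191)
110^4 ≡ 96 (mod 191)
110^8 ≡ 48 (mod 191)
110^16 ≡ 12 (mod 191)
110^32 ≡ 144 (mod 191)
110^64 ≡ 108 (mod 191)
110^95 = 110^(64+16+8+4+2+1) ≡ 190 (mod 191).
Result is 190 ≡ −1, so (110/191) = −1.

-1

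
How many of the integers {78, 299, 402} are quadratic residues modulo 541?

(78/541) = +1 → QR.
(299/541) = -1 → non-residue.
(402/541) = +1 → QR.
Total quadratic residues among the 3: 2.

2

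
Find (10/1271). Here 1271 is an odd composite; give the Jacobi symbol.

1

Pull out 2: since 1271 ≡ 7 (mod 8), (2/1271) = +1.
Reciprocity: 5 ≡ 1 and 1271 ≡ 3 (mod 4), so (5/1271) = +(1271/5).
Reduce top mod 5: now compute (1/5).
Reached (1/5) = 1. Collecting the sign flips along the way, the symbol is +1.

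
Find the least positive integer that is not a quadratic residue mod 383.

5

(2/383) = +1, so 2 is a residue.
(3/383) = +1, so 3 is a residue.
(4/383) = +1, so 4 is a residue.
(5/383) = −1, so 5 is the smallest positive non-residue mod 383.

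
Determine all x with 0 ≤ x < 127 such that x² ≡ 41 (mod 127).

26, 101

Since 127 ≡ 3 (mod 4), a square root of 41 is 41^((127+1)/4) = 41^32 mod 127.
Repeated squaring: 41^2≡30, 41^4≡11, 41^8≡121, 41^16≡36, 41^32≡26 (mod 127).
41^32 = 41^(32) ≡ 26 (mod 127).
Check: 26² = 676 ≡ 41 (mod 127). The two roots are 26 and 101.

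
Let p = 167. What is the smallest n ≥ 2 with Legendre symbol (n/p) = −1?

5

(2/167) = +1, so 2 is a residue.
(3/167) = +1, so 3 is a residue.
(4/167) = +1, so 4 is a residue.
(5/167) = −1, so 5 is the smallest positive non-residue mod 167.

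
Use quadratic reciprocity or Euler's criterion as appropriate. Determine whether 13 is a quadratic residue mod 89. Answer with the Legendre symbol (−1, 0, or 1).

-1

Reciprocity: 13 ≡ 1 and 89 ≡ 1 (mod 4), so (13/89) = +(89/13).
Reduce top mod 13: now compute (11/13).
Reciprocity: 11 ≡ 3 and 13 ≡ 1 (mod 4), so (11/13) = +(13/11).
Reduce top mod 11: now compute (2/11).
Pull out 2: since 11 ≡ 3 (mod 8), (2/11) = -1.
Reached (1/11) = 1. Collecting the sign flips along the way, the symbol is -1.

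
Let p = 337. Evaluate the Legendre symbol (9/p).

1

Reciprocity: 9 ≡ 1 and 337 ≡ 1 (mod 4), so (9/337) = +(337/9).
Reduce top mod 9: now compute (4/9).
Pull out 2^2: since 9 ≡ 1 (mod 8), (2/9) = +1, so (2/9)^2 = +1.
Reached (1/9) = 1. Collecting the sign flips along the way, the symbol is +1.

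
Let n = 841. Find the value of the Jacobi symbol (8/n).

1

Pull out 2^3: since 841 ≡ 1 (mod 8), (2/841) = +1, so (2/841)^3 = +1.
Reached (1/841) = 1. Collecting the sign flips along the way, the symbol is +1.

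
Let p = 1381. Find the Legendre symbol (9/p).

Reciprocity: 9 ≡ 1 and 1381 ≡ 1 (mod 4), so (9/1381) = +(1381/9).
Reduce top mod 9: now compute (4/9).
Pull out 2^2: since 9 ≡ 1 (mod 8), (2/9) = +1, so (2/9)^2 = +1.
Reached (1/9) = 1. Collecting the sign flips along the way, the symbol is +1.

1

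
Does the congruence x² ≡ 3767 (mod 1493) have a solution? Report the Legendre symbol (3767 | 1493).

-1

First reduce: 3767 ≡ 781 (mod 1493).
Reciprocity: 781 ≡ 1 and 1493 ≡ 1 (mod 4), so (781/1493) = +(1493/781).
Reduce top mod 781: now compute (712/781).
Pull out 2^3: since 781 ≡ 5 (mod 8), (2/781) = -1, so (2/781)^3 = -1.
Reciprocity: 89 ≡ 1 and 781 ≡ 1 (mod 4), so (89/781) = +(781/89).
Reduce top mod 89: now compute (69/89).
Reciprocity: 69 ≡ 1 and 89 ≡ 1 (mod 4), so (69/89) = +(89/69).
Reduce top mod 69: now compute (20/69).
Pull out 2^2: since 69 ≡ 5 (mod 8), (2/69) = -1, so (2/69)^2 = +1.
Reciprocity: 5 ≡ 1 and 69 ≡ 1 (mod 4), so (5/69) = +(69/5).
Reduce top mod 5: now compute (4/5).
Pull out 2^2: since 5 ≡ 5 (mod 8), (2/5) = -1, so (2/5)^2 = +1.
Reached (1/5) = 1. Collecting the sign flips along the way, the symbol is -1.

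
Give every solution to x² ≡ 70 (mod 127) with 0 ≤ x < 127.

Since 127 ≡ 3 (mod 4), a square root of 70 is 70^((127+1)/4) = 70^32 mod 127.
Repeated squaring: 70^2≡74, 70^4≡15, 70^8≡98, 70^16≡79, 70^32≡18 (mod 127).
70^32 = 70^(32) ≡ 18 (mod 127).
Check: 18² = 324 ≡ 70 (mod 127). The two roots are 18 and 109.

18, 109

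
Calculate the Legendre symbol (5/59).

1

Euler's criterion: (5/59) ≡ 5^29 (mod 59).
5^2 ≡ 25 (mod 59)
5^4 ≡ 35 (mod 59)
5^8 ≡ 45 (mod 59)
5^16 ≡ 19 (mod 59)
5^29 = 5^(16+8+4+1) ≡ 1 (mod 59).
Result is 1, so (5/59) = 1.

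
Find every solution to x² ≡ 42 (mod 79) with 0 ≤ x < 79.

11, 68

Since 79 ≡ 3 (mod 4), a square root of 42 is 42^((79+1)/4) = 42^20 mod 79.
Repeated squaring: 42^2≡26, 42^4≡44, 42^8≡40, 42^16≡20 (mod 79).
42^20 = 42^(16+4) ≡ 11 (mod 79).
Check: 11² = 121 ≡ 42 (mod 79). The two roots are 11 and 68.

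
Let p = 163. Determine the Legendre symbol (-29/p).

1

First reduce: -29 ≡ 134 (mod 163).
Pull out 2: since 163 ≡ 3 (mod 8), (2/163) = -1.
Reciprocity: 67 ≡ 3 and 163 ≡ 3 (mod 4), so (67/163) = −(163/67).
Reduce top mod 67: now compute (29/67).
Reciprocity: 29 ≡ 1 and 67 ≡ 3 (mod 4), so (29/67) = +(67/29).
Reduce top mod 29: now compute (9/29).
Reciprocity: 9 ≡ 1 and 29 ≡ 1 (mod 4), so (9/29) = +(29/9).
Reduce top mod 9: now compute (2/9).
Pull out 2: since 9 ≡ 1 (mod 8), (2/9) = +1.
Reached (1/9) = 1. Collecting the sign flips along the way, the symbol is +1.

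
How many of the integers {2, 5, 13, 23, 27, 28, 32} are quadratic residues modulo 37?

(2/37) = -1 → non-residue.
(5/37) = -1 → non-residue.
(13/37) = -1 → non-residue.
(23/37) = -1 → non-residue.
(27/37) = +1 → QR.
(28/37) = +1 → QR.
(32/37) = -1 → non-residue.
Total quadratic residues among the 7: 2.

2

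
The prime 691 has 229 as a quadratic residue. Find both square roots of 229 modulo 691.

Since 691 ≡ 3 (mod 4), a square root of 229 is 229^((691+1)/4) = 229^173 mod 691.
Repeated squaring: 229^2≡616, 229^4≡97, 229^8≡426, 229^16≡434, 229^32≡404, 229^64≡140, 229^128≡252 (mod 691).
229^173 = 229^(128+32+8+4+1) ≡ 353 (mod 691).
Check: 353² = 124609 ≡ 229 (mod 691). The two roots are 338 and 353.

338, 353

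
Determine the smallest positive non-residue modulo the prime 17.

(2/17) = +1, so 2 is a residue.
(3/17) = −1, so 3 is the smallest positive non-residue mod 17.

3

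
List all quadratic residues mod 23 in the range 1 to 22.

Square k = 1,…,11 (k and 23−k give the same square):
1²=1, 2²=4, 3²=9, 4²=16, 5²≡2, 6²≡13, 7²≡3, 8²≡18, 9²≡12, 10²≡8, 11²≡6 (mod 23).
So the quadratic residues mod 23 are {1, 2, 3, 4, 6, 8, 9, 12, 13, 16, 18}.

1,2,3,4,6,8,9,12,13,16,18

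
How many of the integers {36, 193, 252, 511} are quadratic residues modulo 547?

(36/547) = +1 → QR.
(193/547) = +1 → QR.
(252/547) = -1 → non-residue.
(511/547) = -1 → non-residue.
Total quadratic residues among the 4: 2.

2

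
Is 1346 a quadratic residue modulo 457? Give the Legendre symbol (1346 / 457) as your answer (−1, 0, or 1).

Euler's criterion: (1346/457) ≡ 432^228 (mod 457).
432^2 ≡ 168 (mod 457)
432^4 ≡ 347 (mod 457)
432^8 ≡ 218 (mod 457)
432^16 ≡ 453 (mod 457)
432^32 ≡ 16 (mod 457)
432^64 ≡ 256 (mod 457)
432^128 ≡ 185 (mod 457)
432^228 = 432^(128+64+32+4) ≡ 1 (mod 457).
Result is 1, so (1346/457) = 1.

1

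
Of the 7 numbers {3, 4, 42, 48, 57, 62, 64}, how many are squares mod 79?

4

(3/79) = -1 → non-residue.
(4/79) = +1 → QR.
(42/79) = +1 → QR.
(48/79) = -1 → non-residue.
(57/79) = -1 → non-residue.
(62/79) = +1 → QR.
(64/79) = +1 → QR.
Total quadratic residues among the 7: 4.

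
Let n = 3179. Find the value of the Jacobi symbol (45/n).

1

Reciprocity: 45 ≡ 1 and 3179 ≡ 3 (mod 4), so (45/3179) = +(3179/45).
Reduce top mod 45: now compute (29/45).
Reciprocity: 29 ≡ 1 and 45 ≡ 1 (mod 4), so (29/45) = +(45/29).
Reduce top mod 29: now compute (16/29).
Pull out 2^4: since 29 ≡ 5 (mod 8), (2/29) = -1, so (2/29)^4 = +1.
Reached (1/29) = 1. Collecting the sign flips along the way, the symbol is +1.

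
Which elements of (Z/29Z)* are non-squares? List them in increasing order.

Square k = 1,…,14 (k and 29−k give the same square):
1²=1, 2²=4, 3²=9, 4²=16, 5²=25, 6²≡7, 7²≡20, 8²≡6, 9²≡23, 10²≡13, 11²≡5, 12²≡28, 13²≡24, 14²≡22 (mod 29).
The residues are {1, 4, 5, 6, 7, 9, 13, 16, 20, 22, 23, 24, 25, 28}; the non-residues are the remaining 14 nonzero classes.

2 3 8 10 11 12 14 15 17 18 19 21 26 27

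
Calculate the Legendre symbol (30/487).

Euler's criterion: (30/487) ≡ 30^243 (mod 487).
30^2 ≡ 413 (mod 487)
30^4 ≡ 119 (mod 487)
30^8 ≡ 38 (mod 487)
30^16 ≡ 470 (mod 487)
30^32 ≡ 289 (mod 487)
30^64 ≡ 244 (mod 487)
30^128 ≡ 122 (mod 487)
30^243 = 30^(128+64+32+16+2+1) ≡ 1 (mod 487).
Result is 1, so (30/487) = 1.

1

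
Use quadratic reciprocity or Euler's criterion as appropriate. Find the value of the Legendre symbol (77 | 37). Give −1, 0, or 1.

1

Euler's criterion: (77/37) ≡ 3^18 (mod 37).
3^2 ≡ 9 (mod 37)
3^4 ≡ 7 (mod 37)
3^8 ≡ 12 (mod 37)
3^16 ≡ 33 (mod 37)
3^18 = 3^(16+2) ≡ 1 (mod 37).
Result is 1, so (77/37) = 1.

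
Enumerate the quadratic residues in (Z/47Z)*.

1 2 3 4 6 7 8 9 12 14 16 17 18 21 24 25 27 28 32 34 36 37 42

Square k = 1,…,23 (k and 47−k give the same square):
1²=1, 2²=4, 3²=9, 4²=16, 5²=25, 6²=36, 7²≡2, 8²≡17, 9²≡34, 10²≡6, 11²≡27, 12²≡3, 13²≡28, 14²≡8, 15²≡37, 16²≡21, 17²≡7, 18²≡42, 19²≡32, 20²≡24, 21²≡18, 22²≡14, 23²≡12 (mod 47).
So the quadratic residues mod 47 are {1, 2, 3, 4, 6, 7, 8, 9, 12, 14, 16, 17, 18, 21, 24, 25, 27, 28, 32, 34, 36, 37, 42}.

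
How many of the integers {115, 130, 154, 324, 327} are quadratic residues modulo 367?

(115/367) = -1 → non-residue.
(130/367) = -1 → non-residue.
(154/367) = -1 → non-residue.
(324/367) = +1 → QR.
(327/367) = +1 → QR.
Total quadratic residues among the 5: 2.

2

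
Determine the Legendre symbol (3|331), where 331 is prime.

-1

Euler's criterion: (3/331) ≡ 3^165 (mod 331).
3^2 ≡ 9 (mod 331)
3^4 ≡ 81 (mod 331)
3^8 ≡ 272 (mod 331)
3^16 ≡ 171 (mod 331)
3^32 ≡ 113 (mod 331)
3^64 ≡ 191 (mod 331)
3^128 ≡ 71 (mod 331)
3^165 = 3^(128+32+4+1) ≡ 330 (mod 331).
Result is 330 ≡ −1, so (3/331) = −1.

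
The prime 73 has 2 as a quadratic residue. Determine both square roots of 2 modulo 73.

32, 41

73 ≡ 1 (mod 4), so we find a root by search.
Trying successive values, 32² = 1024 ≡ 2 (mod 73). The other root is 73 − 32 = 41.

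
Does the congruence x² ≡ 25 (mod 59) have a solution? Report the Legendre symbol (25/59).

Reciprocity: 25 ≡ 1 and 59 ≡ 3 (mod 4), so (25/59) = +(59/25).
Reduce top mod 25: now compute (9/25).
Reciprocity: 9 ≡ 1 and 25 ≡ 1 (mod 4), so (9/25) = +(25/9).
Reduce top mod 9: now compute (7/9).
Reciprocity: 7 ≡ 3 and 9 ≡ 1 (mod 4), so (7/9) = +(9/7).
Reduce top mod 7: now compute (2/7).
Pull out 2: since 7 ≡ 7 (mod 8), (2/7) = +1.
Reached (1/7) = 1. Collecting the sign flips along the way, the symbol is +1.

1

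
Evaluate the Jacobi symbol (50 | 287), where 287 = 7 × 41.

Pull out 2: since 287 ≡ 7 (mod 8), (2/287) = +1.
Reciprocity: 25 ≡ 1 and 287 ≡ 3 (mod 4), so (25/287) = +(287/25).
Reduce top mod 25: now compute (12/25).
Pull out 2^2: since 25 ≡ 1 (mod 8), (2/25) = +1, so (2/25)^2 = +1.
Reciprocity: 3 ≡ 3 and 25 ≡ 1 (mod 4), so (3/25) = +(25/3).
Reduce top mod 3: now compute (1/3).
Reached (1/3) = 1. Collecting the sign flips along the way, the symbol is +1.

1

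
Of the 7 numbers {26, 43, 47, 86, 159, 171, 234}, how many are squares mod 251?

1

(26/251) = -1 → non-residue.
(43/251) = -1 → non-residue.
(47/251) = -1 → non-residue.
(86/251) = +1 → QR.
(159/251) = -1 → non-residue.
(171/251) = -1 → non-residue.
(234/251) = -1 → non-residue.
Total quadratic residues among the 7: 1.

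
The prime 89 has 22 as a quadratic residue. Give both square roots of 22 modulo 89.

89 ≡ 1 (mod 4), so we find a root by search.
Trying successive values, 17² = 289 ≡ 22 (mod 89). The other root is 89 − 17 = 72.

17, 72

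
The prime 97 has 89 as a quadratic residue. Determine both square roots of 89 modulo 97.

97 ≡ 1 (mod 4), so we find a root by search.
Trying successive values, 34² = 1156 ≡ 89 (mod 97). The other root is 97 − 34 = 63.

34, 63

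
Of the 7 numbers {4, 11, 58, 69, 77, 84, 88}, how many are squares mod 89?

5

(4/89) = +1 → QR.
(11/89) = +1 → QR.
(58/89) = -1 → non-residue.
(69/89) = +1 → QR.
(77/89) = -1 → non-residue.
(84/89) = +1 → QR.
(88/89) = +1 → QR.
Total quadratic residues among the 7: 5.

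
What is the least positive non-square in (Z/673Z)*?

(2/673) = +1, so 2 is a residue.
(3/673) = +1, so 3 is a residue.
(4/673) = +1, so 4 is a residue.
(5/673) = −1, so 5 is the smallest positive non-residue mod 673.

5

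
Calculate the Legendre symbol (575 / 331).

-1

First reduce: 575 ≡ 244 (mod 331).
Pull out 2^2: since 331 ≡ 3 (mod 8), (2/331) = -1, so (2/331)^2 = +1.
Reciprocity: 61 ≡ 1 and 331 ≡ 3 (mod 4), so (61/331) = +(331/61).
Reduce top mod 61: now compute (26/61).
Pull out 2: since 61 ≡ 5 (mod 8), (2/61) = -1.
Reciprocity: 13 ≡ 1 and 61 ≡ 1 (mod 4), so (13/61) = +(61/13).
Reduce top mod 13: now compute (9/13).
Reciprocity: 9 ≡ 1 and 13 ≡ 1 (mod 4), so (9/13) = +(13/9).
Reduce top mod 9: now compute (4/9).
Pull out 2^2: since 9 ≡ 1 (mod 8), (2/9) = +1, so (2/9)^2 = +1.
Reached (1/9) = 1. Collecting the sign flips along the way, the symbol is -1.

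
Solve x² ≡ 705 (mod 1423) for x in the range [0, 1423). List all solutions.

585, 838

Since 1423 ≡ 3 (mod 4), a square root of 705 is 705^((1423+1)/4) = 705^356 mod 1423.
Repeated squaring: 705^2≡398, 705^4≡451, 705^8≡1335, 705^16≡629, 705^32≡47, 705^64≡786, 705^128≡214, 705^256≡260 (mod 1423).
705^356 = 705^(256+64+32+4) ≡ 585 (mod 1423).
Check: 585² = 342225 ≡ 705 (mod 1423). The two roots are 585 and 838.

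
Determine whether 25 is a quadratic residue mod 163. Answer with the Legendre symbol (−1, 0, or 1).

Reciprocity: 25 ≡ 1 and 163 ≡ 3 (mod 4), so (25/163) = +(163/25).
Reduce top mod 25: now compute (13/25).
Reciprocity: 13 ≡ 1 and 25 ≡ 1 (mod 4), so (13/25) = +(25/13).
Reduce top mod 13: now compute (12/13).
Pull out 2^2: since 13 ≡ 5 (mod 8), (2/13) = -1, so (2/13)^2 = +1.
Reciprocity: 3 ≡ 3 and 13 ≡ 1 (mod 4), so (3/13) = +(13/3).
Reduce top mod 3: now compute (1/3).
Reached (1/3) = 1. Collecting the sign flips along the way, the symbol is +1.

1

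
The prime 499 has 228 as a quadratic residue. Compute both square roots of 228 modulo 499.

Since 499 ≡ 3 (mod 4), a square root of 228 is 228^((499+1)/4) = 228^125 mod 499.
Repeated squaring: 228^2≡88, 228^4≡259, 228^8≡215, 228^16≡317, 228^32≡190, 228^64≡172 (mod 499).
228^125 = 228^(64+32+16+8+4+1) ≡ 438 (mod 499).
Check: 438² = 191844 ≡ 228 (mod 499). The two roots are 61 and 438.

61, 438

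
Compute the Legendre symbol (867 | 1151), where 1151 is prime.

1

Euler's criterion: (867/1151) ≡ 867^575 (mod 1151).
867^2 ≡ 86 (mod 1151)
867^4 ≡ 490 (mod 1151)
867^8 ≡ 692 (mod 1151)
867^16 ≡ 48 (mod 1151)
867^32 ≡ 2 (mod 1151)
867^64 ≡ 4 (mod 1151)
867^128 ≡ 16 (mod 1151)
867^256 ≡ 256 (mod 1151)
867^512 ≡ 1080 (mod 1151)
867^575 = 867^(512+32+16+8+4+2+1) ≡ 1 (mod 1151).
Result is 1, so (867/1151) = 1.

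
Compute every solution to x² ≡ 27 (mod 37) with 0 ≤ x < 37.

37 ≡ 1 (mod 4), so we find a root by search.
Trying successive values, 8² = 64 ≡ 27 (mod 37). The other root is 37 − 8 = 29.

8, 29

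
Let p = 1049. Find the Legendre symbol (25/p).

1

Reciprocity: 25 ≡ 1 and 1049 ≡ 1 (mod 4), so (25/1049) = +(1049/25).
Reduce top mod 25: now compute (24/25).
Pull out 2^3: since 25 ≡ 1 (mod 8), (2/25) = +1, so (2/25)^3 = +1.
Reciprocity: 3 ≡ 3 and 25 ≡ 1 (mod 4), so (3/25) = +(25/3).
Reduce top mod 3: now compute (1/3).
Reached (1/3) = 1. Collecting the sign flips along the way, the symbol is +1.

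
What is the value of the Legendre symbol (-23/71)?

First reduce: -23 ≡ 48 (mod 71).
Pull out 2^4: since 71 ≡ 7 (mod 8), (2/71) = +1, so (2/71)^4 = +1.
Reciprocity: 3 ≡ 3 and 71 ≡ 3 (mod 4), so (3/71) = −(71/3).
Reduce top mod 3: now compute (2/3).
Pull out 2: since 3 ≡ 3 (mod 8), (2/3) = -1.
Reached (1/3) = 1. Collecting the sign flips along the way, the symbol is +1.

1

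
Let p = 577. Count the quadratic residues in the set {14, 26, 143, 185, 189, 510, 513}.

(14/577) = -1 → non-residue.
(26/577) = -1 → non-residue.
(143/577) = -1 → non-residue.
(185/577) = +1 → QR.
(189/577) = -1 → non-residue.
(510/577) = -1 → non-residue.
(513/577) = +1 → QR.
Total quadratic residues among the 7: 2.

2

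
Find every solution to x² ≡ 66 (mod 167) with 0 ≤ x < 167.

Since 167 ≡ 3 (mod 4), a square root of 66 is 66^((167+1)/4) = 66^42 mod 167.
Repeated squaring: 66^2≡14, 66^4≡29, 66^8≡6, 66^16≡36, 66^32≡127 (mod 167).
66^42 = 66^(32+8+2) ≡ 147 (mod 167).
Check: 147² = 21609 ≡ 66 (mod 167). The two roots are 20 and 147.

20, 147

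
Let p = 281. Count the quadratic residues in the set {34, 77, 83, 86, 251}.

2

(34/281) = +1 → QR.
(77/281) = -1 → non-residue.
(83/281) = -1 → non-residue.
(86/281) = +1 → QR.
(251/281) = -1 → non-residue.
Total quadratic residues among the 5: 2.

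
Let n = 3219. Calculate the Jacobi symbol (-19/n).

-1

First reduce: -19 ≡ 3200 (mod 3219).
Pull out 2^7: since 3219 ≡ 3 (mod 8), (2/3219) = -1, so (2/3219)^7 = -1.
Reciprocity: 25 ≡ 1 and 3219 ≡ 3 (mod 4), so (25/3219) = +(3219/25).
Reduce top mod 25: now compute (19/25).
Reciprocity: 19 ≡ 3 and 25 ≡ 1 (mod 4), so (19/25) = +(25/19).
Reduce top mod 19: now compute (6/19).
Pull out 2: since 19 ≡ 3 (mod 8), (2/19) = -1.
Reciprocity: 3 ≡ 3 and 19 ≡ 3 (mod 4), so (3/19) = −(19/3).
Reduce top mod 3: now compute (1/3).
Reached (1/3) = 1. Collecting the sign flips along the way, the symbol is -1.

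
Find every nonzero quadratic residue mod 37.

Square k = 1,…,18 (k and 37−k give the same square):
1²=1, 2²=4, 3²=9, 4²=16, 5²=25, 6²=36, 7²≡12, 8²≡27, 9²≡7, 10²≡26, 11²≡10, 12²≡33, 13²≡21, 14²≡11, 15²≡3, 16²≡34, 17²≡30, 18²≡28 (mod 37).
So the quadratic residues mod 37 are {1, 3, 4, 7, 9, 10, 11, 12, 16, 21, 25, 26, 27, 28, 30, 33, 34, 36}.

1, 3, 4, 7, 9, 10, 11, 12, 16, 21, 25, 26, 27, 28, 30, 33, 34, 36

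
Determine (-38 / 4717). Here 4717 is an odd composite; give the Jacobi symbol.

First reduce: -38 ≡ 4679 (mod 4717).
Reciprocity: 4679 ≡ 3 and 4717 ≡ 1 (mod 4), so (4679/4717) = +(4717/4679).
Reduce top mod 4679: now compute (38/4679).
Pull out 2: since 4679 ≡ 7 (mod 8), (2/4679) = +1.
Reciprocity: 19 ≡ 3 and 4679 ≡ 3 (mod 4), so (19/4679) = −(4679/19).
Reduce top mod 19: now compute (5/19).
Reciprocity: 5 ≡ 1 and 19 ≡ 3 (mod 4), so (5/19) = +(19/5).
Reduce top mod 5: now compute (4/5).
Pull out 2^2: since 5 ≡ 5 (mod 8), (2/5) = -1, so (2/5)^2 = +1.
Reached (1/5) = 1. Collecting the sign flips along the way, the symbol is -1.

-1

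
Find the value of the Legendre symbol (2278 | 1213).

First reduce: 2278 ≡ 1065 (mod 1213).
Reciprocity: 1065 ≡ 1 and 1213 ≡ 1 (mod 4), so (1065/1213) = +(1213/1065).
Reduce top mod 1065: now compute (148/1065).
Pull out 2^2: since 1065 ≡ 1 (mod 8), (2/1065) = +1, so (2/1065)^2 = +1.
Reciprocity: 37 ≡ 1 and 1065 ≡ 1 (mod 4), so (37/1065) = +(1065/37).
Reduce top mod 37: now compute (29/37).
Reciprocity: 29 ≡ 1 and 37 ≡ 1 (mod 4), so (29/37) = +(37/29).
Reduce top mod 29: now compute (8/29).
Pull out 2^3: since 29 ≡ 5 (mod 8), (2/29) = -1, so (2/29)^3 = -1.
Reached (1/29) = 1. Collecting the sign flips along the way, the symbol is -1.

-1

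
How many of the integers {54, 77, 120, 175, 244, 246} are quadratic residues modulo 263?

(54/263) = +1 → QR.
(77/263) = -1 → non-residue.
(120/263) = -1 → non-residue.
(175/263) = -1 → non-residue.
(244/263) = +1 → QR.
(246/263) = -1 → non-residue.
Total quadratic residues among the 6: 2.

2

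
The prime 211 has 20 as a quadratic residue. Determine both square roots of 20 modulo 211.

Since 211 ≡ 3 (mod 4), a square root of 20 is 20^((211+1)/4) = 20^53 mod 211.
Repeated squaring: 20^2≡189, 20^4≡62, 20^8≡46, 20^16≡6, 20^32≡36 (mod 211).
20^53 = 20^(32+16+4+1) ≡ 81 (mod 211).
Check: 81² = 6561 ≡ 20 (mod 211). The two roots are 81 and 130.

81, 130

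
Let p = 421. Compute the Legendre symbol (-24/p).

Euler's criterion: (-24/421) ≡ 397^210 (mod 421).
397^2 ≡ 155 (mod 421)
397^4 ≡ 28 (mod 421)
397^8 ≡ 363 (mod 421)
397^16 ≡ 417 (mod 421)
397^32 ≡ 16 (mod 421)
397^64 ≡ 256 (mod 421)
397^128 ≡ 281 (mod 421)
397^210 = 397^(128+64+16+2) ≡ 420 (mod 421).
Result is 420 ≡ −1, so (-24/421) = −1.

-1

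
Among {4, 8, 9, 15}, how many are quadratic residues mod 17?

4

(4/17) = +1 → QR.
(8/17) = +1 → QR.
(9/17) = +1 → QR.
(15/17) = +1 → QR.
Total quadratic residues among the 4: 4.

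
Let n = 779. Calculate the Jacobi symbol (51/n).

Reciprocity: 51 ≡ 3 and 779 ≡ 3 (mod 4), so (51/779) = −(779/51).
Reduce top mod 51: now compute (14/51).
Pull out 2: since 51 ≡ 3 (mod 8), (2/51) = -1.
Reciprocity: 7 ≡ 3 and 51 ≡ 3 (mod 4), so (7/51) = −(51/7).
Reduce top mod 7: now compute (2/7).
Pull out 2: since 7 ≡ 7 (mod 8), (2/7) = +1.
Reached (1/7) = 1. Collecting the sign flips along the way, the symbol is -1.

-1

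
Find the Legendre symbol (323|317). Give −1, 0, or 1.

Euler's criterion: (323/317) ≡ 6^158 (mod 317).
6^2 ≡ 36 (mod 317)
6^4 ≡ 28 (mod 317)
6^8 ≡ 150 (mod 317)
6^16 ≡ 310 (mod 317)
6^32 ≡ 49 (mod 317)
6^64 ≡ 182 (mod 317)
6^128 ≡ 156 (mod 317)
6^158 = 6^(128+16+8+4+2) ≡ 1 (mod 317).
Result is 1, so (323/317) = 1.

1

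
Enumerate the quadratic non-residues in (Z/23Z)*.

5,7,10,11,14,15,17,19,20,21,22

Square k = 1,…,11 (k and 23−k give the same square):
1²=1, 2²=4, 3²=9, 4²=16, 5²≡2, 6²≡13, 7²≡3, 8²≡18, 9²≡12, 10²≡8, 11²≡6 (mod 23).
The residues are {1, 2, 3, 4, 6, 8, 9, 12, 13, 16, 18}; the non-residues are the remaining 11 nonzero classes.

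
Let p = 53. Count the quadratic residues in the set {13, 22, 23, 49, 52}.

3

(13/53) = +1 → QR.
(22/53) = -1 → non-residue.
(23/53) = -1 → non-residue.
(49/53) = +1 → QR.
(52/53) = +1 → QR.
Total quadratic residues among the 5: 3.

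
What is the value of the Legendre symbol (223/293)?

Euler's criterion: (223/293) ≡ 223^146 (mod 293).
223^2 ≡ 212 (mod 293)
223^4 ≡ 115 (mod 293)
223^8 ≡ 40 (mod 293)
223^16 ≡ 135 (mod 293)
223^32 ≡ 59 (mod 293)
223^64 ≡ 258 (mod 293)
223^128 ≡ 53 (mod 293)
223^146 = 223^(128+16+2) ≡ 292 (mod 293).
Result is 292 ≡ −1, so (223/293) = −1.

-1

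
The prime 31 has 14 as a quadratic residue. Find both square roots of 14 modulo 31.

Since 31 ≡ 3 (mod 4), a square root of 14 is 14^((31+1)/4) = 14^8 mod 31.
Repeated squaring: 14^2≡10, 14^4≡7, 14^8≡18 (mod 31).
14^8 = 14^(8) ≡ 18 (mod 31).
Check: 18² = 324 ≡ 14 (mod 31). The two roots are 13 and 18.

13, 18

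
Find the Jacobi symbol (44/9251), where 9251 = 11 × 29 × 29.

Pull out 2^2: since 9251 ≡ 3 (mod 8), (2/9251) = -1, so (2/9251)^2 = +1.
Reciprocity: 11 ≡ 3 and 9251 ≡ 3 (mod 4), so (11/9251) = −(9251/11).
Reduce top mod 11: now compute (0/11).
Top reduces to 0: gcd > 1, so the symbol is 0.

0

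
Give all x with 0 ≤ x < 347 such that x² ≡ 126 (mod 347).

57, 290

Since 347 ≡ 3 (mod 4), a square root of 126 is 126^((347+1)/4) = 126^87 mod 347.
Repeated squaring: 126^2≡261, 126^4≡109, 126^8≡83, 126^16≡296, 126^32≡172, 126^64≡89 (mod 347).
126^87 = 126^(64+16+4+2+1) ≡ 290 (mod 347).
Check: 290² = 84100 ≡ 126 (mod 347). The two roots are 57 and 290.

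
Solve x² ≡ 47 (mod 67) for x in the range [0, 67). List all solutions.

Since 67 ≡ 3 (mod 4), a square root of 47 is 47^((67+1)/4) = 47^17 mod 67.
Repeated squaring: 47^2≡65, 47^4≡4, 47^8≡16, 47^16≡55 (mod 67).
47^17 = 47^(16+1) ≡ 39 (mod 67).
Check: 39² = 1521 ≡ 47 (mod 67). The two roots are 28 and 39.

28, 39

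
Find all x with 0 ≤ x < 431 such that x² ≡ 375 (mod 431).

Since 431 ≡ 3 (mod 4), a square root of 375 is 375^((431+1)/4) = 375^108 mod 431.
Repeated squaring: 375^2≡119, 375^4≡369, 375^8≡396, 375^16≡363, 375^32≡314, 375^64≡328 (mod 431).
375^108 = 375^(64+32+8+4) ≡ 176 (mod 431).
Check: 176² = 30976 ≡ 375 (mod 431). The two roots are 176 and 255.

176, 255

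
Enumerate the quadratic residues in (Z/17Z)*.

Square k = 1,…,8 (k and 17−k give the same square):
1²=1, 2²=4, 3²=9, 4²=16, 5²≡8, 6²≡2, 7²≡15, 8²≡13 (mod 17).
So the quadratic residues mod 17 are {1, 2, 4, 8, 9, 13, 15, 16}.

1, 2, 4, 8, 9, 13, 15, 16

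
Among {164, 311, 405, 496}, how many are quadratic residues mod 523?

2

(164/523) = +1 → QR.
(311/523) = -1 → non-residue.
(405/523) = -1 → non-residue.
(496/523) = +1 → QR.
Total quadratic residues among the 4: 2.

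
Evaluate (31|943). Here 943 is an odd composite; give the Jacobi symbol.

1

Reciprocity: 31 ≡ 3 and 943 ≡ 3 (mod 4), so (31/943) = −(943/31).
Reduce top mod 31: now compute (13/31).
Reciprocity: 13 ≡ 1 and 31 ≡ 3 (mod 4), so (13/31) = +(31/13).
Reduce top mod 13: now compute (5/13).
Reciprocity: 5 ≡ 1 and 13 ≡ 1 (mod 4), so (5/13) = +(13/5).
Reduce top mod 5: now compute (3/5).
Reciprocity: 3 ≡ 3 and 5 ≡ 1 (mod 4), so (3/5) = +(5/3).
Reduce top mod 3: now compute (2/3).
Pull out 2: since 3 ≡ 3 (mod 8), (2/3) = -1.
Reached (1/3) = 1. Collecting the sign flips along the way, the symbol is +1.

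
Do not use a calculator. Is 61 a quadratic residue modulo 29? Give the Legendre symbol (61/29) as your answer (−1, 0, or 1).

First reduce: 61 ≡ 3 (mod 29).
Reciprocity: 3 ≡ 3 and 29 ≡ 1 (mod 4), so (3/29) = +(29/3).
Reduce top mod 3: now compute (2/3).
Pull out 2: since 3 ≡ 3 (mod 8), (2/3) = -1.
Reached (1/3) = 1. Collecting the sign flips along the way, the symbol is -1.

-1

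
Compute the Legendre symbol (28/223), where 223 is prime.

1

Euler's criterion: (28/223) ≡ 28^111 (mod 223).
28^2 ≡ 115 (mod 223)
28^4 ≡ 68 (mod 223)
28^8 ≡ 164 (mod 223)
28^16 ≡ 136 (mod 223)
28^32 ≡ 210 (mod 223)
28^64 ≡ 169 (mod 223)
28^111 = 28^(64+32+8+4+2+1) ≡ 1 (mod 223).
Result is 1, so (28/223) = 1.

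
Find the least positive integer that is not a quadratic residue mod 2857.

5

(2/2857) = +1, so 2 is a residue.
(3/2857) = +1, so 3 is a residue.
(4/2857) = +1, so 4 is a residue.
(5/2857) = −1, so 5 is the smallest positive non-residue mod 2857.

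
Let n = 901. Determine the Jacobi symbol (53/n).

Reciprocity: 53 ≡ 1 and 901 ≡ 1 (mod 4), so (53/901) = +(901/53).
Reduce top mod 53: now compute (0/53).
Top reduces to 0: gcd > 1, so the symbol is 0.

0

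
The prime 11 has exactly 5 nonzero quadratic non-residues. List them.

2, 6, 7, 8, 10

Square k = 1,…,5 (k and 11−k give the same square):
1²=1, 2²=4, 3²=9, 4²≡5, 5²≡3 (mod 11).
The residues are {1, 3, 4, 5, 9}; the non-residues are the remaining 5 nonzero classes.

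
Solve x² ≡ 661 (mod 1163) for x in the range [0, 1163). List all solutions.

Since 1163 ≡ 3 (mod 4), a square root of 661 is 661^((1163+1)/4) = 661^291 mod 1163.
Repeated squaring: 661^2≡796, 661^4≡944, 661^8≡278, 661^16≡526, 661^32≡1045, 661^64≡1131, 661^128≡1024, 661^256≡713 (mod 1163).
661^291 = 661^(256+32+2+1) ≡ 855 (mod 1163).
Check: 855² = 731025 ≡ 661 (mod 1163). The two roots are 308 and 855.

308, 855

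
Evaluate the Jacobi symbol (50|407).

1

Pull out 2: since 407 ≡ 7 (mod 8), (2/407) = +1.
Reciprocity: 25 ≡ 1 and 407 ≡ 3 (mod 4), so (25/407) = +(407/25).
Reduce top mod 25: now compute (7/25).
Reciprocity: 7 ≡ 3 and 25 ≡ 1 (mod 4), so (7/25) = +(25/7).
Reduce top mod 7: now compute (4/7).
Pull out 2^2: since 7 ≡ 7 (mod 8), (2/7) = +1, so (2/7)^2 = +1.
Reached (1/7) = 1. Collecting the sign flips along the way, the symbol is +1.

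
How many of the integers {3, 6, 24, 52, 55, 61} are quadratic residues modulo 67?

3

(3/67) = -1 → non-residue.
(6/67) = +1 → QR.
(24/67) = +1 → QR.
(52/67) = -1 → non-residue.
(55/67) = +1 → QR.
(61/67) = -1 → non-residue.
Total quadratic residues among the 6: 3.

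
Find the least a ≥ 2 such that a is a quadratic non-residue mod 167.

(2/167) = +1, so 2 is a residue.
(3/167) = +1, so 3 is a residue.
(4/167) = +1, so 4 is a residue.
(5/167) = −1, so 5 is the smallest positive non-residue mod 167.

5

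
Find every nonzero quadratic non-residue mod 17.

Square k = 1,…,8 (k and 17−k give the same square):
1²=1, 2²=4, 3²=9, 4²=16, 5²≡8, 6²≡2, 7²≡15, 8²≡13 (mod 17).
The residues are {1, 2, 4, 8, 9, 13, 15, 16}; the non-residues are the remaining 8 nonzero classes.

3,5,6,7,10,11,12,14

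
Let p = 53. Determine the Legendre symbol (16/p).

1

Pull out 2^4: since 53 ≡ 5 (mod 8), (2/53) = -1, so (2/53)^4 = +1.
Reached (1/53) = 1. Collecting the sign flips along the way, the symbol is +1.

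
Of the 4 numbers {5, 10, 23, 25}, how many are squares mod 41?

4

(5/41) = +1 → QR.
(10/41) = +1 → QR.
(23/41) = +1 → QR.
(25/41) = +1 → QR.
Total quadratic residues among the 4: 4.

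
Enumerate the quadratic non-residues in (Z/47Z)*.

Square k = 1,…,23 (k and 47−k give the same square):
1²=1, 2²=4, 3²=9, 4²=16, 5²=25, 6²=36, 7²≡2, 8²≡17, 9²≡34, 10²≡6, 11²≡27, 12²≡3, 13²≡28, 14²≡8, 15²≡37, 16²≡21, 17²≡7, 18²≡42, 19²≡32, 20²≡24, 21²≡18, 22²≡14, 23²≡12 (mod 47).
The residues are {1, 2, 3, 4, 6, 7, 8, 9, 12, 14, 16, 17, 18, 21, 24, 25, 27, 28, 32, 34, 36, 37, 42}; the non-residues are the remaining 23 nonzero classes.

5, 10, 11, 13, 15, 19, 20, 22, 23, 26, 29, 30, 31, 33, 35, 38, 39, 40, 41, 43, 44, 45, 46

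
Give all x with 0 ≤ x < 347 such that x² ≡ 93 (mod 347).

Since 347 ≡ 3 (mod 4), a square root of 93 is 93^((347+1)/4) = 93^87 mod 347.
Repeated squaring: 93^2≡321, 93^4≡329, 93^8≡324, 93^16≡182, 93^32≡159, 93^64≡297 (mod 347).
93^87 = 93^(64+16+4+2+1) ≡ 176 (mod 347).
Check: 176² = 30976 ≡ 93 (mod 347). The two roots are 171 and 176.

171, 176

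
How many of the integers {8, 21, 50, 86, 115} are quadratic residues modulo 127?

(8/127) = +1 → QR.
(21/127) = +1 → QR.
(50/127) = +1 → QR.
(86/127) = -1 → non-residue.
(115/127) = +1 → QR.
Total quadratic residues among the 5: 4.

4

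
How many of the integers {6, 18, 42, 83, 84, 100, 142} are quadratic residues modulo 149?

4

(6/149) = +1 → QR.
(18/149) = -1 → non-residue.
(42/149) = +1 → QR.
(83/149) = -1 → non-residue.
(84/149) = -1 → non-residue.
(100/149) = +1 → QR.
(142/149) = +1 → QR.
Total quadratic residues among the 7: 4.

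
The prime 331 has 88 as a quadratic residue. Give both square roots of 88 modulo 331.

Since 331 ≡ 3 (mod 4), a square root of 88 is 88^((331+1)/4) = 88^83 mod 331.
Repeated squaring: 88^2≡131, 88^4≡280, 88^8≡284, 88^16≡223, 88^32≡79, 88^64≡283 (mod 331).
88^83 = 88^(64+16+2+1) ≡ 95 (mod 331).
Check: 95² = 9025 ≡ 88 (mod 331). The two roots are 95 and 236.

95, 236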